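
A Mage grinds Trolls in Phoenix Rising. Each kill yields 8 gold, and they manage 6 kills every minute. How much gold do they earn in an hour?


Gold per minute = 8 * 6 = 48
Gold per hour = 48 * 60 = 2880

2880 gold/hour


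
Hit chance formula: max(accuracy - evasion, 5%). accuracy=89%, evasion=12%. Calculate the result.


accuracy - evasion = 89 - 12 = 77
Apply floor: max(77, 5) = 77
Hit chance = 77%

77%


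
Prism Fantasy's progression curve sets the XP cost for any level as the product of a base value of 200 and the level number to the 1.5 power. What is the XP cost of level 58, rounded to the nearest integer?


XP = 200 * level^1.5
Substitute level = 58:
XP = 200 * 58^1.5
= 200 * 441.7148
= 88343

88343 XP


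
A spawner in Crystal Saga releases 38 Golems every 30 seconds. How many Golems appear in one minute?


Spawns per minute = count * (60 / interval)
= 38 * (60 / 30)
= 38 * 2.0
= 76.0

76.0 per minute


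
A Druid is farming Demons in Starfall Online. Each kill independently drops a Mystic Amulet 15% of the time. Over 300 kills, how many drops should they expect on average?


Expected drops = kills * (drop_rate / 100)
= 300 * (15 / 100)
= 300 * 0.15
= 45.0

45.0 drops


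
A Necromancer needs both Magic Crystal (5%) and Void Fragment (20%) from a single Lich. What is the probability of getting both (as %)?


For independent events, P(both) = P(A) * P(B)
= 5% * 20%
= 100 / 100 %
= 1.0%

1.0%


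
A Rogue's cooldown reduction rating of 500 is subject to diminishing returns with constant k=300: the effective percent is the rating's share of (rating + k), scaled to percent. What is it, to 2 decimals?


effective% = rating / (rating + k) * 100
= 500 / (500 + 300) * 100
= 500 / 800 * 100
= 0.625 * 100
= 62.50%

62.50%


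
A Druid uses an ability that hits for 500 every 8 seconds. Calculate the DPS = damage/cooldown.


DPS = damage / cooldown
= 500 / 8
= 62.50

62.50 DPS


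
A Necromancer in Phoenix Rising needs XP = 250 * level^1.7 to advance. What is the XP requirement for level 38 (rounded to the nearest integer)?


XP = 250 * level^1.7
Substitute level = 38:
XP = 250 * 38^1.7
= 250 * 484.8776
= 121219

121219 XP


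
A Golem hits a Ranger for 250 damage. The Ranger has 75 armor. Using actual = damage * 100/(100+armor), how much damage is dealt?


actual = 250 * 100 / (100 + 75)
= 250 * 100 / 175
= 25000 / 175
= 142.86

142.86 damage


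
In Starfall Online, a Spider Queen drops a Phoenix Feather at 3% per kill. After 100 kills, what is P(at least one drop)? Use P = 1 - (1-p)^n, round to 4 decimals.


P(at least one) = 1 - P(none) = 1 - (1-p)^n
p = 3/100 = 0.03
1 - p = 0.97
(1 - p)^100 = 0.97^100 = 0.047553
P(at least one) = 1 - 0.047553 = 0.9524

0.9524


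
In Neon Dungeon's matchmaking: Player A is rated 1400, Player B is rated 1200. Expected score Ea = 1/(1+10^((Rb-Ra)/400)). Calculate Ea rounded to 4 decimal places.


Elo expected score: Ea = 1/(1 + 10^((Rb-Ra)/400))
Rb - Ra = 1200 - 1400 = -200
(Rb-Ra)/400 = -200/400 = -0.5
10^-0.5 = 0.316228
Ea = 1/(1 + 0.316228) = 1/1.316228 = 0.7597

0.7597


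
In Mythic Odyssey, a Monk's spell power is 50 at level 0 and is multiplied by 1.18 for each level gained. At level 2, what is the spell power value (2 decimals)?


value = base * growth^level
= 50 * 1.18^2
= 50 * 1.3924
= 69.62

69.62 spell power


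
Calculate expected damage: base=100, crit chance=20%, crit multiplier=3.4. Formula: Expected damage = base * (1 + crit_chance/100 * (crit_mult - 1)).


E[dmg] = base * (1 + crit_chance * (crit_mult - 1))
cc as decimal = 20/100 = 0.2
cm - 1 = 3.4 - 1 = 2.4
Bonus factor = 0.2 * 2.4 = 0.48
Total multiplier = 1 + 0.48 = 1.48
Expected damage = 100 * 1.48 = 148.00

148.00 damage


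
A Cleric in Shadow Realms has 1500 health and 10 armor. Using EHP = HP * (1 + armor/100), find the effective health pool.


EHP = 1500 * (1 + 10/100)
= 1500 * (1 + 0.1)
= 1500 * 1.1
= 1650.0

1650.0 EHP


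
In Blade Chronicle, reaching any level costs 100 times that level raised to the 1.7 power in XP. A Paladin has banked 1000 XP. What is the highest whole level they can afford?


XP = 100 * level^1.7, so level = (XP / 100)^(1/1.7)
= (1000 / 100)^(1/1.7)
= 10.0^0.5882
= 3.8747
Floor: level = 3

level 3


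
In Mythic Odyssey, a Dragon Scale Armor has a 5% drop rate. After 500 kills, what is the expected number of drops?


Expected drops = kills * (drop_rate / 100)
= 500 * (5 / 100)
= 500 * 0.05
= 25.0

25.0 drops


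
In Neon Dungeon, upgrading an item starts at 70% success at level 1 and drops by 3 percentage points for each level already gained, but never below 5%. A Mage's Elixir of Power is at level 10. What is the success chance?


raw_rate = 70 - 3 * (10 - 1)
= 70 - 3 * 9
= 70 - 27
= 43
Apply floor: max(43, 5) = 43%

43%


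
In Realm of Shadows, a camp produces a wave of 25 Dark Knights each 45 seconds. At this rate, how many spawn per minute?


Spawns per minute = count * (60 / interval)
= 25 * (60 / 45)
= 25 * 1.3333
= 33.33

33.33 per minute


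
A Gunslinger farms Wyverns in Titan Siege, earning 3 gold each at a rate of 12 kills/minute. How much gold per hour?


Gold per minute = 3 * 12 = 36
Gold per hour = 36 * 60 = 2160

2160 gold/hour


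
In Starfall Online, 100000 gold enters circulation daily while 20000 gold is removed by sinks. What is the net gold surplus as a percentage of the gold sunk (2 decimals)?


Net gold = 100000 - 20000 = 80000
Inflation rate = net / sunk * 100 = 80000 / 20000 * 100
= 4.0 * 100
= 400.00%

400.00%


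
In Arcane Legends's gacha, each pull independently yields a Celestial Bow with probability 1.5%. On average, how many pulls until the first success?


Expected pulls for a geometric distribution = 1/p = 100 / rate%
= 100 / 1.5
= 66.67

66.67 pulls


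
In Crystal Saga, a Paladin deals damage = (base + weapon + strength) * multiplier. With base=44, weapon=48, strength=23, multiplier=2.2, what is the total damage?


Sum base + weapon + str = 44 + 48 + 23 = 115
Multiply by 2.2:
115 * 2.2 = 253.0

253.0 damage


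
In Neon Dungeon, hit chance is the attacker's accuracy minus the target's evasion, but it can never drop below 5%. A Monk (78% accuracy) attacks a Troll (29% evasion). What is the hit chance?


accuracy - evasion = 78 - 29 = 49
Apply floor: max(49, 5) = 49
Hit chance = 49%

49%


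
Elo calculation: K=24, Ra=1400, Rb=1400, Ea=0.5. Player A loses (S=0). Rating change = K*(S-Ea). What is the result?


Elo update: delta = K * (S - Ea), where S = 0 (loses)
S - Ea = 0 - 0.5 = -0.5
Rating change = 24 * -0.5
= -12.00

-12.00 rating points


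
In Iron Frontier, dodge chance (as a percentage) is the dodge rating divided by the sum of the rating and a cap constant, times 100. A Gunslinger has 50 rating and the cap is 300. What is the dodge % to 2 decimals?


dodge% = 50 / (50 + 300) * 100
= 50 / 350 * 100
= 0.142857 * 100
= 14.29%

14.29%


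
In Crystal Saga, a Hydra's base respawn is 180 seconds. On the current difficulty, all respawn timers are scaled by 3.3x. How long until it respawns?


Respawn time = base * multiplier
= 180 * 3.3
= 594.0 seconds

594.0 seconds


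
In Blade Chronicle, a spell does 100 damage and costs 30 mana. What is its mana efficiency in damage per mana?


Efficiency = damage / mana
= 100 / 30
= 3.33

3.33 dmg/mana


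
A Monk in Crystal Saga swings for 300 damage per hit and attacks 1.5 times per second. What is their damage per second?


DPS = damage * attack_speed
= 300 * 1.5
= 450.0

450.0 DPS


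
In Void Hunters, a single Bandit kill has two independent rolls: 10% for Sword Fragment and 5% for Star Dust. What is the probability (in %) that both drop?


For independent events, P(both) = P(A) * P(B)
= 10% * 5%
= 50 / 100 %
= 0.5%

0.5%


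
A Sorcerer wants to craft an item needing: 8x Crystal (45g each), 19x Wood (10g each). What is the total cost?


Cost breakdown:
  Crystal: 8 * 45 = 360
  Wood: 19 * 10 = 190
Total = 360 + 190 = 550

550 gold


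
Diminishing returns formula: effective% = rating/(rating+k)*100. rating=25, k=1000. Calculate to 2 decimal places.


effective% = rating / (rating + k) * 100
= 25 / (25 + 1000) * 100
= 25 / 1025 * 100
= 0.02439 * 100
= 2.44%

2.44%


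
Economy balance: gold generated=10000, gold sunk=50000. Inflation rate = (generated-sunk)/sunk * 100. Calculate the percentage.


Net gold = 10000 - 50000 = -40000
Inflation rate = net / sunk * 100 = -40000 / 50000 * 100
= -0.8 * 100
= -80.00%

-80.00%


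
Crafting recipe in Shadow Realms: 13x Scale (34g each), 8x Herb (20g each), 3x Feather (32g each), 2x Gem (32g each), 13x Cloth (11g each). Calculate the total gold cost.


Cost breakdown:
  Scale: 13 * 34 = 442
  Herb: 8 * 20 = 160
  Feather: 3 * 32 = 96
  Gem: 2 * 32 = 64
  Cloth: 13 * 11 = 143
Total = 442 + 160 + 96 + 64 + 143 = 905

905 gold


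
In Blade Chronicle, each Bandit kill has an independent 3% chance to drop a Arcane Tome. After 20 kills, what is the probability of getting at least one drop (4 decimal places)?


P(at least one) = 1 - P(none) = 1 - (1-p)^n
p = 3/100 = 0.03
1 - p = 0.97
(1 - p)^20 = 0.97^20 = 0.543794
P(at least one) = 1 - 0.543794 = 0.4562

0.4562


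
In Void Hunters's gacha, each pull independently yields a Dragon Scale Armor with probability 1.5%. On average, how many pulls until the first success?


Expected pulls for a geometric distribution = 1/p = 100 / rate%
= 100 / 1.5
= 66.67

66.67 pulls


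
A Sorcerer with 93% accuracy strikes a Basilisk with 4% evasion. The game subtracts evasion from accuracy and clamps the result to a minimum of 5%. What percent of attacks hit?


accuracy - evasion = 93 - 4 = 89
Apply floor: max(89, 5) = 89
Hit chance = 89%

89%


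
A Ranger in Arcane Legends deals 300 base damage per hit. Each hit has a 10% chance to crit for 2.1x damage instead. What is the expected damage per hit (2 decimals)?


E[dmg] = base * (1 + crit_chance * (crit_mult - 1))
cc as decimal = 10/100 = 0.1
cm - 1 = 2.1 - 1 = 1.1
Bonus factor = 0.1 * 1.1 = 0.11
Total multiplier = 1 + 0.11 = 1.11
Expected damage = 300 * 1.11 = 333.00

333.00 damage


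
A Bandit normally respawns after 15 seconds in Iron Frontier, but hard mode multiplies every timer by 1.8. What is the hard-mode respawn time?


Respawn time = base * multiplier
= 15 * 1.8
= 27.0 seconds

27.0 seconds


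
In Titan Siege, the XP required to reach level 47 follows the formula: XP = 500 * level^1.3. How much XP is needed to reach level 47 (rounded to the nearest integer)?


XP = 500 * level^1.3
Substitute level = 47:
XP = 500 * 47^1.3
= 500 * 149.1857
= 74593

74593 XP


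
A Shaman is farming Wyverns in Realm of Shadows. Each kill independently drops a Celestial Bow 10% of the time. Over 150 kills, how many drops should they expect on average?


Expected drops = kills * (drop_rate / 100)
= 150 * (10 / 100)
= 150 * 0.1
= 15.0

15.0 drops


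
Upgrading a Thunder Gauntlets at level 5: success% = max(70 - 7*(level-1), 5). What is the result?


raw_rate = 70 - 7 * (5 - 1)
= 70 - 7 * 4
= 70 - 28
= 42
Apply floor: max(42, 5) = 42%

42%


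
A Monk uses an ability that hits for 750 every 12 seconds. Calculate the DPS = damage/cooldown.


DPS = damage / cooldown
= 750 / 12
= 62.50

62.50 DPS


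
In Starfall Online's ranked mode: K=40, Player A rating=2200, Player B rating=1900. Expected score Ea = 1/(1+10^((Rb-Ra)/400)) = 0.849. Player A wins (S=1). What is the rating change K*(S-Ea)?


Elo update: delta = K * (S - Ea), where S = 1 (wins)
S - Ea = 1 - 0.849 = 0.151
Rating change = 40 * 0.151
= 6.04

6.04 rating points


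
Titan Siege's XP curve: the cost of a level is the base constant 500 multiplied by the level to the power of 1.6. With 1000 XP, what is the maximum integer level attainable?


XP = 500 * level^1.6, so level = (XP / 500)^(1/1.6)
= (1000 / 500)^(1/1.6)
= 2.0^0.625
= 1.5422
Floor: level = 1

level 1


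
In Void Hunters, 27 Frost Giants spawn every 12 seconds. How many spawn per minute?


Spawns per minute = count * (60 / interval)
= 27 * (60 / 12)
= 27 * 5.0
= 135.0

135.0 per minute


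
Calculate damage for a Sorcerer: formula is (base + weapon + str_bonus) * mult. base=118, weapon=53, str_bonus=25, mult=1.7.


Sum base + weapon + str = 118 + 53 + 25 = 196
Multiply by 1.7:
196 * 1.7 = 333.2

333.2 damage


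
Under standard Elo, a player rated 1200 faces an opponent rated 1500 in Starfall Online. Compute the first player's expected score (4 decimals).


Elo expected score: Ea = 1/(1 + 10^((Rb-Ra)/400))
Rb - Ra = 1500 - 1200 = 300
(Rb-Ra)/400 = 300/400 = 0.75
10^0.75 = 5.623413
Ea = 1/(1 + 5.623413) = 1/6.623413 = 0.1510

0.1510


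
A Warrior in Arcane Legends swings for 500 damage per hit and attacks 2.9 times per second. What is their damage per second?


DPS = damage * attack_speed
= 500 * 2.9
= 1450.0

1450.0 DPS


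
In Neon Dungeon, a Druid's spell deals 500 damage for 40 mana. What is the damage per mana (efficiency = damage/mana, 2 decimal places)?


Efficiency = damage / mana
= 500 / 40
= 12.50

12.50 dmg/mana


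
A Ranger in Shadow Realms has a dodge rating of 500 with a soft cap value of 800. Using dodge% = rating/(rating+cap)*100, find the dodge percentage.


dodge% = 500 / (500 + 800) * 100
= 500 / 1300 * 100
= 0.384615 * 100
= 38.46%

38.46%


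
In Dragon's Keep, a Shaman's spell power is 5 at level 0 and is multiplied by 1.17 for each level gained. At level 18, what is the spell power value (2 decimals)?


value = base * growth^level
= 5 * 1.17^18
= 5 * 16.878953
= 84.39

84.39 spell power


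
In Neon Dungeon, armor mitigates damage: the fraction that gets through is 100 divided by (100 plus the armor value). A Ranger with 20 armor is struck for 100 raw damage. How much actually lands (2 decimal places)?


actual = 100 * 100 / (100 + 20)
= 100 * 100 / 120
= 10000 / 120
= 83.33

83.33 damage


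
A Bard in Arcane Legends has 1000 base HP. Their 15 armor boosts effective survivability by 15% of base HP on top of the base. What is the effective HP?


EHP = 1000 * (1 + 15/100)
= 1000 * (1 + 0.15)
= 1000 * 1.15
= 1150.0

1150.0 EHP


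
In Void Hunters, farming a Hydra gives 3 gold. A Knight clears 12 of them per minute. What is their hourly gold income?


Gold per minute = 3 * 12 = 36
Gold per hour = 36 * 60 = 2160

2160 gold/hour


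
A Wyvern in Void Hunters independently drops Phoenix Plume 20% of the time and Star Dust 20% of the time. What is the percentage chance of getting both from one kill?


For independent events, P(both) = P(A) * P(B)
= 20% * 20%
= 400 / 100 %
= 4.0%

4.0%


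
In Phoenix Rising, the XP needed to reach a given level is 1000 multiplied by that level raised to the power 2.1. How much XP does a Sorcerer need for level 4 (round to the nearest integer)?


XP = 1000 * level^2.1
Substitute level = 4:
XP = 1000 * 4^2.1
= 1000 * 18.3792
= 18379

18379 XP


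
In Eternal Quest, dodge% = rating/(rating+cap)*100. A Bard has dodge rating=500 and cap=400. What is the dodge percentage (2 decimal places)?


dodge% = 500 / (500 + 400) * 100
= 500 / 900 * 100
= 0.555556 * 100
= 55.56%

55.56%


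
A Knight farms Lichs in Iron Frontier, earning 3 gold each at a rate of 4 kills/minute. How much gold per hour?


Gold per minute = 3 * 4 = 12
Gold per hour = 12 * 60 = 720

720 gold/hour


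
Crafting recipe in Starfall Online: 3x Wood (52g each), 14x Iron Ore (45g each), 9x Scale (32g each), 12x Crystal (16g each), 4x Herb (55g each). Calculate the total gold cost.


Cost breakdown:
  Wood: 3 * 52 = 156
  Iron Ore: 14 * 45 = 630
  Scale: 9 * 32 = 288
  Crystal: 12 * 16 = 192
  Herb: 4 * 55 = 220
Total = 156 + 630 + 288 + 192 + 220 = 1486

1486 gold


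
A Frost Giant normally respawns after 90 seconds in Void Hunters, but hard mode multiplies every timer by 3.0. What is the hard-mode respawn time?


Respawn time = base * multiplier
= 90 * 3.0
= 270.0 seconds

270.0 seconds


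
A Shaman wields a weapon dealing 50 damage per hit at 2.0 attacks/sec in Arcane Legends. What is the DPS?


DPS = damage * attack_speed
= 50 * 2.0
= 100.0

100.0 DPS


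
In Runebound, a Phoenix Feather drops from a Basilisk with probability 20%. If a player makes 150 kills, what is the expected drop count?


Expected drops = kills * (drop_rate / 100)
= 150 * (20 / 100)
= 150 * 0.2
= 30.0

30.0 drops


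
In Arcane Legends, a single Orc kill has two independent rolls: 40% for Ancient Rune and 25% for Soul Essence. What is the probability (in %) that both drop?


For independent events, P(both) = P(A) * P(B)
= 40% * 25%
= 1000 / 100 %
= 10.0%

10.0%


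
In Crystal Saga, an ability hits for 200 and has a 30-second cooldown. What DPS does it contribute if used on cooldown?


DPS = damage / cooldown
= 200 / 30
= 6.67

6.67 DPS


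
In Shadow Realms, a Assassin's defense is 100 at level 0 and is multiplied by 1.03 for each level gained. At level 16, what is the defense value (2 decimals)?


value = base * growth^level
= 100 * 1.03^16
= 100 * 1.604706
= 160.47

160.47 defense


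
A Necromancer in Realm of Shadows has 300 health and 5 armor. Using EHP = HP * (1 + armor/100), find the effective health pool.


EHP = 300 * (1 + 5/100)
= 300 * (1 + 0.05)
= 300 * 1.05
= 315.0

315.0 EHP


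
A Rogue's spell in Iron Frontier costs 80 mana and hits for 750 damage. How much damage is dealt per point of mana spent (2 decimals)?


Efficiency = damage / mana
= 750 / 80
= 9.38

9.38 dmg/mana


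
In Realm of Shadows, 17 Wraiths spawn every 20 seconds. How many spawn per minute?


Spawns per minute = count * (60 / interval)
= 17 * (60 / 20)
= 17 * 3.0
= 51.0

51.0 per minute


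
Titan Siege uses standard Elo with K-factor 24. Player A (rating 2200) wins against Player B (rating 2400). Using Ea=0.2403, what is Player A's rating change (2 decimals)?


Elo update: delta = K * (S - Ea), where S = 1 (wins)
S - Ea = 1 - 0.2403 = 0.7597
Rating change = 24 * 0.7597
= 18.23

18.23 rating points


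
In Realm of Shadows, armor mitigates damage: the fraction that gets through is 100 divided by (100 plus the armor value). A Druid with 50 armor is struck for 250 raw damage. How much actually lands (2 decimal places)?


actual = 250 * 100 / (100 + 50)
= 250 * 100 / 150
= 25000 / 150
= 166.67

166.67 damage


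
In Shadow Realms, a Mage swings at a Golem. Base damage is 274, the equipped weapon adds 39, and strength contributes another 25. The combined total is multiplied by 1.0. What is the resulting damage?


Sum base + weapon + str = 274 + 39 + 25 = 338
Multiply by 1.0:
338 * 1.0 = 338.0

338.0 damage


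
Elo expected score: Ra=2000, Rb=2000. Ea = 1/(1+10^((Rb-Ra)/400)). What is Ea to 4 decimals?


Elo expected score: Ea = 1/(1 + 10^((Rb-Ra)/400))
Rb - Ra = 2000 - 2000 = 0
(Rb-Ra)/400 = 0/400 = 0.0
10^0.0 = 1.0
Ea = 1/(1 + 1.0) = 1/2.0 = 0.5000

0.5000


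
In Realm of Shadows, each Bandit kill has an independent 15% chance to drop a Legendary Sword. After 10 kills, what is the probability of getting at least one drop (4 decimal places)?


P(at least one) = 1 - P(none) = 1 - (1-p)^n
p = 15/100 = 0.15
1 - p = 0.85
(1 - p)^10 = 0.85^10 = 0.196874
P(at least one) = 1 - 0.196874 = 0.8031

0.8031


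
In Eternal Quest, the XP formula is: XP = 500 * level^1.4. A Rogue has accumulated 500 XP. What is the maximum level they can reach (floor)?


XP = 500 * level^1.4, so level = (XP / 500)^(1/1.4)
= (500 / 500)^(1/1.4)
= 1.0^0.7143
= 1.0
Floor: level = 1

level 1


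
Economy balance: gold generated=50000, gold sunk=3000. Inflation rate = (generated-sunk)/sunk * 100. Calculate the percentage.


Net gold = 50000 - 3000 = 47000
Inflation rate = net / sunk * 100 = 47000 / 3000 * 100
= 15.666667 * 100
= 1566.67%

1566.67%


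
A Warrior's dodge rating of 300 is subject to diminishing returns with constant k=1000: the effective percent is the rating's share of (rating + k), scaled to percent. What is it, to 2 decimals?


effective% = rating / (rating + k) * 100
= 300 / (300 + 1000) * 100
= 300 / 1300 * 100
= 0.230769 * 100
= 23.08%

23.08%


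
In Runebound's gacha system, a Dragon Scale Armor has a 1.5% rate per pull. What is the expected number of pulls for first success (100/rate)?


Expected pulls for a geometric distribution = 1/p = 100 / rate%
= 100 / 1.5
= 66.67

66.67 pulls


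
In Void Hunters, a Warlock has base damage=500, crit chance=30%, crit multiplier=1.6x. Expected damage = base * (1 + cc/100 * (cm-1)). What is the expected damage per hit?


E[dmg] = base * (1 + crit_chance * (crit_mult - 1))
cc as decimal = 30/100 = 0.3
cm - 1 = 1.6 - 1 = 0.6
Bonus factor = 0.3 * 0.6 = 0.18
Total multiplier = 1 + 0.18 = 1.18
Expected damage = 500 * 1.18 = 590.00

590.00 damage


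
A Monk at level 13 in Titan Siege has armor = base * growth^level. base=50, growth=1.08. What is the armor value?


value = base * growth^level
= 50 * 1.08^13
= 50 * 2.719624
= 135.98

135.98 armor


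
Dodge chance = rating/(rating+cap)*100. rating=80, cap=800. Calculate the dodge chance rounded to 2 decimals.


dodge% = 80 / (80 + 800) * 100
= 80 / 880 * 100
= 0.090909 * 100
= 9.09%

9.09%


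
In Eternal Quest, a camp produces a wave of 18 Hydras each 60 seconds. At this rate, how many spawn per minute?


Spawns per minute = count * (60 / interval)
= 18 * (60 / 60)
= 18 * 1.0
= 18.0

18.0 per minute


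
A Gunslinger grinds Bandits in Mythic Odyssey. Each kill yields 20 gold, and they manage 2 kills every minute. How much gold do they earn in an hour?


Gold per minute = 20 * 2 = 40
Gold per hour = 40 * 60 = 2400

2400 gold/hour


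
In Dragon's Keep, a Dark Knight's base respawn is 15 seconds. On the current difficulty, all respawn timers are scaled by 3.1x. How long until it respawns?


Respawn time = base * multiplier
= 15 * 3.1
= 46.5 seconds

46.5 seconds


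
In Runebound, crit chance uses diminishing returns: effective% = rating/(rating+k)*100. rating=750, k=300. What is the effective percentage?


effective% = rating / (rating + k) * 100
= 750 / (750 + 300) * 100
= 750 / 1050 * 100
= 0.714286 * 100
= 71.43%

71.43%


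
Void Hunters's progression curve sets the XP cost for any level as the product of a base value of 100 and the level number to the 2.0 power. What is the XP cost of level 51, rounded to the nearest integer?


XP = 100 * level^2.0
Substitute level = 51:
XP = 100 * 51^2.0
= 100 * 2601.0
= 260100

260100 XP


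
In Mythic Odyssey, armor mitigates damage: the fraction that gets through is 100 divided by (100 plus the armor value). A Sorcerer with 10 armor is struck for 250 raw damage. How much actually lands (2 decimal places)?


actual = 250 * 100 / (100 + 10)
= 250 * 100 / 110
= 25000 / 110
= 227.27

227.27 damage


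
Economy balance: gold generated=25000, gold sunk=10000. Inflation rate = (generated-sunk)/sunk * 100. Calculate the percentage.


Net gold = 25000 - 10000 = 15000
Inflation rate = net / sunk * 100 = 15000 / 10000 * 100
= 1.5 * 100
= 150.00%

150.00%


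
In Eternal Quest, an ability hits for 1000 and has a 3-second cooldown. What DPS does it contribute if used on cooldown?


DPS = damage / cooldown
= 1000 / 3
= 333.33

333.33 DPS


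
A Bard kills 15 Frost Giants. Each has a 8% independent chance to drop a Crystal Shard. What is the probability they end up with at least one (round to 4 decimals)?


P(at least one) = 1 - P(none) = 1 - (1-p)^n
p = 8/100 = 0.08
1 - p = 0.92
(1 - p)^15 = 0.92^15 = 0.286297
P(at least one) = 1 - 0.286297 = 0.7137

0.7137


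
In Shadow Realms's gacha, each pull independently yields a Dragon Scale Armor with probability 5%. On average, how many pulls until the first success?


Expected pulls for a geometric distribution = 1/p = 100 / rate%
= 100 / 5
= 20.0

20.0 pulls


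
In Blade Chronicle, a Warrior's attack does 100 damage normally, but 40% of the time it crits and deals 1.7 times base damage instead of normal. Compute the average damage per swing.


E[dmg] = base * (1 + crit_chance * (crit_mult - 1))
cc as decimal = 40/100 = 0.4
cm - 1 = 1.7 - 1 = 0.7
Bonus factor = 0.4 * 0.7 = 0.28
Total multiplier = 1 + 0.28 = 1.28
Expected damage = 100 * 1.28 = 128.00

128.00 damage


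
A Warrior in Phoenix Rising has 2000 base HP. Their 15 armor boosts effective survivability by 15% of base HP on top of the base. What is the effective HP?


EHP = 2000 * (1 + 15/100)
= 2000 * (1 + 0.15)
= 2000 * 1.15
= 2300.0

2300.0 EHP


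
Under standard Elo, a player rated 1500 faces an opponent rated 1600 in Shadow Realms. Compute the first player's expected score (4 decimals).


Elo expected score: Ea = 1/(1 + 10^((Rb-Ra)/400))
Rb - Ra = 1600 - 1500 = 100
(Rb-Ra)/400 = 100/400 = 0.25
10^0.25 = 1.778279
Ea = 1/(1 + 1.778279) = 1/2.778279 = 0.3599

0.3599


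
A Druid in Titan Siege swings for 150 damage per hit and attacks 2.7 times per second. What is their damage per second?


DPS = damage * attack_speed
= 150 * 2.7
= 405.0

405.0 DPS


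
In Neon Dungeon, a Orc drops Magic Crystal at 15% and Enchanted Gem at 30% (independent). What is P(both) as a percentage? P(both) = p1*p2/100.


For independent events, P(both) = P(A) * P(B)
= 15% * 30%
= 450 / 100 %
= 4.5%

4.5%


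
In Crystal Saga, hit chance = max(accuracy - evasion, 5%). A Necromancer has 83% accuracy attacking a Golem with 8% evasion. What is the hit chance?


accuracy - evasion = 83 - 8 = 75
Apply floor: max(75, 5) = 75
Hit chance = 75%

75%


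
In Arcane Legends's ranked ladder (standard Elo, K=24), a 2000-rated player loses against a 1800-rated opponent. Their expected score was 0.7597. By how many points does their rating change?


Elo update: delta = K * (S - Ea), where S = 0 (loses)
S - Ea = 0 - 0.7597 = -0.7597
Rating change = 24 * -0.7597
= -18.23

-18.23 rating points


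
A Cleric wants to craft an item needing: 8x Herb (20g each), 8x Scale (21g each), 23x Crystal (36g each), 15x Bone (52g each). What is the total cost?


Cost breakdown:
  Herb: 8 * 20 = 160
  Scale: 8 * 21 = 168
  Crystal: 23 * 36 = 828
  Bone: 15 * 52 = 780
Total = 160 + 168 + 828 + 780 = 1936

1936 gold


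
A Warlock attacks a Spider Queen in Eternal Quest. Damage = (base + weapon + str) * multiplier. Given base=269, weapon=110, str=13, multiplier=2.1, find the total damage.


Sum base + weapon + str = 269 + 110 + 13 = 392
Multiply by 2.1:
392 * 2.1 = 823.2

823.2 damage


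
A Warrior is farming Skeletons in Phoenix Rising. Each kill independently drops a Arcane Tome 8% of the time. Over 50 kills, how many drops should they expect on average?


Expected drops = kills * (drop_rate / 100)
= 50 * (8 / 100)
= 50 * 0.08
= 4.0

4.0 drops


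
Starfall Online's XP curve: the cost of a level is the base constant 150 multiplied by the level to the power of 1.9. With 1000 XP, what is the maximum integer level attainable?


XP = 150 * level^1.9, so level = (XP / 150)^(1/1.9)
= (1000 / 150)^(1/1.9)
= 6.6667^0.5263
= 2.7142
Floor: level = 2

level 2


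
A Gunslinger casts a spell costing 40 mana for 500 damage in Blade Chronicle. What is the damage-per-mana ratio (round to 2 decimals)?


Efficiency = damage / mana
= 500 / 40
= 12.50

12.50 dmg/mana


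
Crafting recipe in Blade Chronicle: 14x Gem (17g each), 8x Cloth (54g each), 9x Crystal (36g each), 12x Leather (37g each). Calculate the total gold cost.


Cost breakdown:
  Gem: 14 * 17 = 238
  Cloth: 8 * 54 = 432
  Crystal: 9 * 36 = 324
  Leather: 12 * 37 = 444
Total = 238 + 432 + 324 + 444 = 1438

1438 gold


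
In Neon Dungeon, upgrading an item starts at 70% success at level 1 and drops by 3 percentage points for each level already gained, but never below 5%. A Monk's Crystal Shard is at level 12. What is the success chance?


raw_rate = 70 - 3 * (12 - 1)
= 70 - 3 * 11
= 70 - 33
= 37
Apply floor: max(37, 5) = 37%

37%


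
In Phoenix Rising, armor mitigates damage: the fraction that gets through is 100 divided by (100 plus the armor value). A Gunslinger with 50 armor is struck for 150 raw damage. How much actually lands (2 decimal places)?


actual = 150 * 100 / (100 + 50)
= 150 * 100 / 150
= 15000 / 150
= 100.00

100.00 damage


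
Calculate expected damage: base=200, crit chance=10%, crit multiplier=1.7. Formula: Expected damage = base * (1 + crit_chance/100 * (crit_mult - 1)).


E[dmg] = base * (1 + crit_chance * (crit_mult - 1))
cc as decimal = 10/100 = 0.1
cm - 1 = 1.7 - 1 = 0.7
Bonus factor = 0.1 * 0.7 = 0.07
Total multiplier = 1 + 0.07 = 1.07
Expected damage = 200 * 1.07 = 214.00

214.00 damage


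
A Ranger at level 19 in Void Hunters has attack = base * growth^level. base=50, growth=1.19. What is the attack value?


value = base * growth^level
= 50 * 1.19^19
= 50 * 27.251616
= 1362.58

1362.58 attack


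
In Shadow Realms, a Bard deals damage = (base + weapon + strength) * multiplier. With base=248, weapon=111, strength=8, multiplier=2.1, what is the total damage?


Sum base + weapon + str = 248 + 111 + 8 = 367
Multiply by 2.1:
367 * 2.1 = 770.7

770.7 damage


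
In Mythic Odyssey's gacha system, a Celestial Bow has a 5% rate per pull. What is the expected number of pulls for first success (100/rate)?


Expected pulls for a geometric distribution = 1/p = 100 / rate%
= 100 / 5
= 20.0

20.0 pulls


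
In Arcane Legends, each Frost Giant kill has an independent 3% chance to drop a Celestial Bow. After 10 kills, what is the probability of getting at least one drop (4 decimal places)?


P(at least one) = 1 - P(none) = 1 - (1-p)^n
p = 3/100 = 0.03
1 - p = 0.97
(1 - p)^10 = 0.97^10 = 0.737424
P(at least one) = 1 - 0.737424 = 0.2626

0.2626


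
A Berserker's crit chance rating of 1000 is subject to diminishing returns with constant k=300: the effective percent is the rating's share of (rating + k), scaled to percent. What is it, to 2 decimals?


effective% = rating / (rating + k) * 100
= 1000 / (1000 + 300) * 100
= 1000 / 1300 * 100
= 0.769231 * 100
= 76.92%

76.92%


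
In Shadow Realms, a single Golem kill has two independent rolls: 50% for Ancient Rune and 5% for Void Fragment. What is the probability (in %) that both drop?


For independent events, P(both) = P(A) * P(B)
= 50% * 5%
= 250 / 100 %
= 2.5%

2.5%


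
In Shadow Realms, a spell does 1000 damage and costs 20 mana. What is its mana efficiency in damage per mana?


Efficiency = damage / mana
= 1000 / 20
= 50.00

50.00 dmg/mana


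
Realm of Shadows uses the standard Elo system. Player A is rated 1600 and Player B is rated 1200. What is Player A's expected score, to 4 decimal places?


Elo expected score: Ea = 1/(1 + 10^((Rb-Ra)/400))
Rb - Ra = 1200 - 1600 = -400
(Rb-Ra)/400 = -400/400 = -1.0
10^-1.0 = 0.1
Ea = 1/(1 + 0.1) = 1/1.1 = 0.9091

0.9091


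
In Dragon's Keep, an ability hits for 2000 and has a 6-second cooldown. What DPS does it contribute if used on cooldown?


DPS = damage / cooldown
= 2000 / 6
= 333.33

333.33 DPS


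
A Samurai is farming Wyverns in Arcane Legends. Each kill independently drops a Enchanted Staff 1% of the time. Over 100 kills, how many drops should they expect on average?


Expected drops = kills * (drop_rate / 100)
= 100 * (1 / 100)
= 100 * 0.01
= 1.0

1.0 drops


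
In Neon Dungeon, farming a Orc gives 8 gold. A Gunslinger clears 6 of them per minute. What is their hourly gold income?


Gold per minute = 8 * 6 = 48
Gold per hour = 48 * 60 = 2880

2880 gold/hour


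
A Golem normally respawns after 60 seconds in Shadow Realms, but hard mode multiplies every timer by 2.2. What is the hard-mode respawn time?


Respawn time = base * multiplier
= 60 * 2.2
= 132.0 seconds

132.0 seconds


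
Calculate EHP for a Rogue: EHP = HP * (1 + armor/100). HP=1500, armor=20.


EHP = 1500 * (1 + 20/100)
= 1500 * (1 + 0.2)
= 1500 * 1.2
= 1800.0

1800.0 EHP


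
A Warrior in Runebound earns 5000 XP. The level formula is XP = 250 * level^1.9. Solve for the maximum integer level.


XP = 250 * level^1.9, so level = (XP / 250)^(1/1.9)
= (5000 / 250)^(1/1.9)
= 20.0^0.5263
= 4.839
Floor: level = 4

level 4


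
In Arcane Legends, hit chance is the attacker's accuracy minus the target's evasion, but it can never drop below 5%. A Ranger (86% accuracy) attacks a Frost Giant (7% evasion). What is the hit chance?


accuracy - evasion = 86 - 7 = 79
Apply floor: max(79, 5) = 79
Hit chance = 79%

79%


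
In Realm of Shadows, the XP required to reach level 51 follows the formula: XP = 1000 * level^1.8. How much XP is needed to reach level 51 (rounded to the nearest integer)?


XP = 1000 * level^1.8
Substitute level = 51:
XP = 1000 * 51^1.8
= 1000 * 1184.7489
= 1184749

1184749 XP


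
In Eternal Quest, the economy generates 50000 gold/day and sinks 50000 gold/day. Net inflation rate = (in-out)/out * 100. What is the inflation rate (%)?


Net gold = 50000 - 50000 = 0
Inflation rate = net / sunk * 100 = 0 / 50000 * 100
= 0.0 * 100
= 0.00%

0.00%


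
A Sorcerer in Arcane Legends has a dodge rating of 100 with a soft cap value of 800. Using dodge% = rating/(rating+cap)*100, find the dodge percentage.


dodge% = 100 / (100 + 800) * 100
= 100 / 900 * 100
= 0.111111 * 100
= 11.11%

11.11%


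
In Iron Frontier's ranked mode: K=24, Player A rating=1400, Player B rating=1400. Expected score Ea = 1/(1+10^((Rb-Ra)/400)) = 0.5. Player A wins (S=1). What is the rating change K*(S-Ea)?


Elo update: delta = K * (S - Ea), where S = 1 (wins)
S - Ea = 1 - 0.5 = 0.5
Rating change = 24 * 0.5
= 12.00

12.00 rating points


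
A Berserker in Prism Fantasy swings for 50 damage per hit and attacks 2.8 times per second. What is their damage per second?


DPS = damage * attack_speed
= 50 * 2.8
= 140.0

140.0 DPS


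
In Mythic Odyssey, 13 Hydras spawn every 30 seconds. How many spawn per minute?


Spawns per minute = count * (60 / interval)
= 13 * (60 / 30)
= 13 * 2.0
= 26.0

26.0 per minute


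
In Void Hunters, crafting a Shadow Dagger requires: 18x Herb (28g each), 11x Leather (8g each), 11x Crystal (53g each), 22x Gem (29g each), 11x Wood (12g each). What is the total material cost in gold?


Cost breakdown:
  Herb: 18 * 28 = 504
  Leather: 11 * 8 = 88
  Crystal: 11 * 53 = 583
  Gem: 22 * 29 = 638
  Wood: 11 * 12 = 132
Total = 504 + 88 + 583 + 638 + 132 = 1945

1945 gold


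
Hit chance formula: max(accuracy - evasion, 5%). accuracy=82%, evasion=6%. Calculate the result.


accuracy - evasion = 82 - 6 = 76
Apply floor: max(76, 5) = 76
Hit chance = 76%

76%


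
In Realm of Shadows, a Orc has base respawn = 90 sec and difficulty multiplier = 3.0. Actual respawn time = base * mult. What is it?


Respawn time = base * multiplier
= 90 * 3.0
= 270.0 seconds

270.0 seconds


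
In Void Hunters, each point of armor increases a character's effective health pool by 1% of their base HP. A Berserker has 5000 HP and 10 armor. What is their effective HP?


EHP = 5000 * (1 + 10/100)
= 5000 * (1 + 0.1)
= 5000 * 1.1
= 5500.0

5500.0 EHP


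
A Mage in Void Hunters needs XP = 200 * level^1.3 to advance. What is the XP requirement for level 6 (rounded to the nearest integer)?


XP = 200 * level^1.3
Substitute level = 6:
XP = 200 * 6^1.3
= 200 * 10.2706
= 2054

2054 XP


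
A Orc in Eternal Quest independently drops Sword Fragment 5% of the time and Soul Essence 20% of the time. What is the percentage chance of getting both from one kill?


For independent events, P(both) = P(A) * P(B)
= 5% * 20%
= 100 / 100 %
= 1.0%

1.0%


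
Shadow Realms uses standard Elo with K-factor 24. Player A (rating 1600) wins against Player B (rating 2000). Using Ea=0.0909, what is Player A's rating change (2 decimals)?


Elo update: delta = K * (S - Ea), where S = 1 (wins)
S - Ea = 1 - 0.0909 = 0.9091
Rating change = 24 * 0.9091
= 21.82

21.82 rating points


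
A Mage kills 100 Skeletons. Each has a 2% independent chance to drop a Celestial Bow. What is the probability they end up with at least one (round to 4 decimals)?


P(at least one) = 1 - P(none) = 1 - (1-p)^n
p = 2/100 = 0.02
1 - p = 0.98
(1 - p)^100 = 0.98^100 = 0.132620
P(at least one) = 1 - 0.132620 = 0.8674

0.8674


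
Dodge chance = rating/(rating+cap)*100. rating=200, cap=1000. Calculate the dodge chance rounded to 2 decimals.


dodge% = 200 / (200 + 1000) * 100
= 200 / 1200 * 100
= 0.166667 * 100
= 16.67%

16.67%


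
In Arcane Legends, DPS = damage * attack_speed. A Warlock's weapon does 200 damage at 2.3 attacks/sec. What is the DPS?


DPS = damage * attack_speed
= 200 * 2.3
= 460.0

460.0 DPS


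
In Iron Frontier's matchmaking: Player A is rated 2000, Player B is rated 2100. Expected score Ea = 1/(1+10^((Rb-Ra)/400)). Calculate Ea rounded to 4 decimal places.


Elo expected score: Ea = 1/(1 + 10^((Rb-Ra)/400))
Rb - Ra = 2100 - 2000 = 100
(Rb-Ra)/400 = 100/400 = 0.25
10^0.25 = 1.778279
Ea = 1/(1 + 1.778279) = 1/2.778279 = 0.3599

0.3599


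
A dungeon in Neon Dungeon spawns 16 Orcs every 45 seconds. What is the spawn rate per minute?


Spawns per minute = count * (60 / interval)
= 16 * (60 / 45)
= 16 * 1.3333
= 21.33

21.33 per minute


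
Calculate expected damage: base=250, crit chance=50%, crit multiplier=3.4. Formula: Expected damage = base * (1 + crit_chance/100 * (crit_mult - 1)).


E[dmg] = base * (1 + crit_chance * (crit_mult - 1))
cc as decimal = 50/100 = 0.5
cm - 1 = 3.4 - 1 = 2.4
Bonus factor = 0.5 * 2.4 = 1.2
Total multiplier = 1 + 1.2 = 2.2
Expected damage = 250 * 2.2 = 550.00

550.00 damage


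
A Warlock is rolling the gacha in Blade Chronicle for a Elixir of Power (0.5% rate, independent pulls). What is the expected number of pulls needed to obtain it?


Expected pulls for a geometric distribution = 1/p = 100 / rate%
= 100 / 0.5
= 200.0

200.0 pulls


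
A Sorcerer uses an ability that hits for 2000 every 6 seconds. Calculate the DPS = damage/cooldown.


DPS = damage / cooldown
= 2000 / 6
= 333.33

333.33 DPS


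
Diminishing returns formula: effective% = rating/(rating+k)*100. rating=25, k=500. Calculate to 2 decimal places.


effective% = rating / (rating + k) * 100
= 25 / (25 + 500) * 100
= 25 / 525 * 100
= 0.047619 * 100
= 4.76%

4.76%


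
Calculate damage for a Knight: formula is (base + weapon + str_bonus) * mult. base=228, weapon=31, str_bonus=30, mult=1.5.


Sum base + weapon + str = 228 + 31 + 30 = 289
Multiply by 1.5:
289 * 1.5 = 433.5

433.5 damage


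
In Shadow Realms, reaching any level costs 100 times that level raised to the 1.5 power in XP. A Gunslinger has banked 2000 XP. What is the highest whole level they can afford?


XP = 100 * level^1.5, so level = (XP / 100)^(1/1.5)
= (2000 / 100)^(1/1.5)
= 20.0^0.6667
= 7.3681
Floor: level = 7

level 7


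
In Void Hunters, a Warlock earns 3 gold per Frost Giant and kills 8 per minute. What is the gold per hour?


Gold per minute = 3 * 8 = 24
Gold per hour = 24 * 60 = 1440

1440 gold/hour


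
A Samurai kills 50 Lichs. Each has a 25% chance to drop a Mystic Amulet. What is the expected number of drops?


Expected drops = kills * (drop_rate / 100)
= 50 * (25 / 100)
= 50 * 0.25
= 12.5

12.5 drops


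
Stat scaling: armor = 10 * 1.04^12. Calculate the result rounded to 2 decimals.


value = base * growth^level
= 10 * 1.04^12
= 10 * 1.601032
= 16.01

16.01 armor


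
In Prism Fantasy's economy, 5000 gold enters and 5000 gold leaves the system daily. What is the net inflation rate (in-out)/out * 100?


Net gold = 5000 - 5000 = 0
Inflation rate = net / sunk * 100 = 0 / 5000 * 100
= 0.0 * 100
= 0.00%

0.00%


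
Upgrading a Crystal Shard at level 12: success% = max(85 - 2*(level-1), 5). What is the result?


raw_rate = 85 - 2 * (12 - 1)
= 85 - 2 * 11
= 85 - 22
= 63
Apply floor: max(63, 5) = 63%

63%
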